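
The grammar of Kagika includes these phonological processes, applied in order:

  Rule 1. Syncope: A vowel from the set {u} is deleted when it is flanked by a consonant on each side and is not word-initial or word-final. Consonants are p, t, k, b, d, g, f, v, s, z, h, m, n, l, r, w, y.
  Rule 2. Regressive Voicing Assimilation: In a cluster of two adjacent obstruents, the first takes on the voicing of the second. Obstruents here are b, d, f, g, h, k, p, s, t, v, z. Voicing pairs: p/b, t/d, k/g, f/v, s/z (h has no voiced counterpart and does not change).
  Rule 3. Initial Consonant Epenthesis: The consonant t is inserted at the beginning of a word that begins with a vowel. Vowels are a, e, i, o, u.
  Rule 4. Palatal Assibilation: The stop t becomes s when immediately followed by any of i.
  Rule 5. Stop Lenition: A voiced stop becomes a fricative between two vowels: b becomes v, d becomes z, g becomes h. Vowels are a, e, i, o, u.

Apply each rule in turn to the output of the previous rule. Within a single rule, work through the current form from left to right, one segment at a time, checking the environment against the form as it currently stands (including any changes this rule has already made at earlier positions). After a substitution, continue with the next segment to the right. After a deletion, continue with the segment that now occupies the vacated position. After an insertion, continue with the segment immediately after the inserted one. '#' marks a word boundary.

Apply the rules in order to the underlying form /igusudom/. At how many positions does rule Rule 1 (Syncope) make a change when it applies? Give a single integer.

2

Rule 1 Syncope: [igusudom] → [igsdom]
Rule 2 Regressive Voicing Assimilation: [igsdom] → [ikzdom]
Rule 3 Initial Consonant Epenthesis: [ikzdom] → [tikzdom]
Rule 4 Palatal Assibilation: [tikzdom] → [sikzdom]
Rule 5 Stop Lenition: no change — [sikzdom]
Rule Rule 1 changed 2 position(s).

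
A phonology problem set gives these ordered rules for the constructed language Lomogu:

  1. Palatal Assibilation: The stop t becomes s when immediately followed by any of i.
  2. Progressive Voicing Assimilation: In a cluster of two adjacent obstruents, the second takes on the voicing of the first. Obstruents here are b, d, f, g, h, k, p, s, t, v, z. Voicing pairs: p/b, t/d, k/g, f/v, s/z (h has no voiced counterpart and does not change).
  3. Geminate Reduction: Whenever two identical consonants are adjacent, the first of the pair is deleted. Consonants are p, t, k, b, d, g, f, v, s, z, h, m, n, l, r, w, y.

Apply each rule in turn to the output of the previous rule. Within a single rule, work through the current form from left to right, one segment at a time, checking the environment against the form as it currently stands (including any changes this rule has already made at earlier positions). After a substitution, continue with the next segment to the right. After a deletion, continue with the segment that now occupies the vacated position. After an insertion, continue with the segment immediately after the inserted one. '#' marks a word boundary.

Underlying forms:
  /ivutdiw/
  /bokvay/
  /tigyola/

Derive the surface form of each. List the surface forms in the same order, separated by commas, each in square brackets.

[ivutiw], [bokfay], [sigyola]

/ivutdiw/:
  1 Palatal Assibilation: no change — [ivutdiw]
  2 Progressive Voicing Assimilation: [ivutdiw] → [ivuttiw]
  3 Geminate Reduction: [ivuttiw] → [ivutiw]
/bokvay/:
  1 Palatal Assibilation: no change — [bokvay]
  2 Progressive Voicing Assimilation: [bokvay] → [bokfay]
  3 Geminate Reduction: no change — [bokfay]
/tigyola/:
  1 Palatal Assibilation: [tigyola] → [sigyola]
  2 Progressive Voicing Assimilation: no change — [sigyola]
  3 Geminate Reduction: no change — [sigyola]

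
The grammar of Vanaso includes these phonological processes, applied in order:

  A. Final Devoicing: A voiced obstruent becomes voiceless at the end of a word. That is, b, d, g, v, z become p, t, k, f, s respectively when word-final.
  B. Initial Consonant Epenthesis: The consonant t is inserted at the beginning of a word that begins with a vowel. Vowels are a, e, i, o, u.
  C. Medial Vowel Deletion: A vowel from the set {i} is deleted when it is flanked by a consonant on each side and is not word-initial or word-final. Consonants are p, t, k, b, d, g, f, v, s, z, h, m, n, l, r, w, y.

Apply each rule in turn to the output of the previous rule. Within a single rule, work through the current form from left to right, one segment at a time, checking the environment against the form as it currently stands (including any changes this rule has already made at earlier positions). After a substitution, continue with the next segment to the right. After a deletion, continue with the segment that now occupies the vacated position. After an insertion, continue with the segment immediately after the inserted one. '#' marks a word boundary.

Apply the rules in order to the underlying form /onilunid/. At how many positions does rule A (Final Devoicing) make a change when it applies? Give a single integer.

1

A Final Devoicing: [onilunid] → [onilunit]
B Initial Consonant Epenthesis: [onilunit] → [tonilunit]
C Medial Vowel Deletion: [tonilunit] → [tonlunt]
Rule A changed 1 position(s).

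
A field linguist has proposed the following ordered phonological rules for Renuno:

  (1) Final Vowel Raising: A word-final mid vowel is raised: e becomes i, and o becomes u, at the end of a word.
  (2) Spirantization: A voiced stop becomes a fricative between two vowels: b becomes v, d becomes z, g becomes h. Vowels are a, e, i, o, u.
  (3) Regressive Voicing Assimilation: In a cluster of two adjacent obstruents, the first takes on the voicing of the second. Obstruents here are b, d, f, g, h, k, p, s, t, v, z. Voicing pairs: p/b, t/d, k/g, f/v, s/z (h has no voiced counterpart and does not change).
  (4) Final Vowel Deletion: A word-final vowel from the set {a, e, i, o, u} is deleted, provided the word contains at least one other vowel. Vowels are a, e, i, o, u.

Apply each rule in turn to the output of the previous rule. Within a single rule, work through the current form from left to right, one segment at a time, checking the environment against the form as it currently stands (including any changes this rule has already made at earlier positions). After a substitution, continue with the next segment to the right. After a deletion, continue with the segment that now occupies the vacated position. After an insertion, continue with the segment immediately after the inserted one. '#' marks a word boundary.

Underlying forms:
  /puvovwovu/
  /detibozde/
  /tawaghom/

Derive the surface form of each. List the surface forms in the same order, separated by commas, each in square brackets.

[puvovwov], [detivozd], [tawakhom]

/puvovwovu/:
  (1) Final Vowel Raising: no change — [puvovwovu]
  (2) Spirantization: no change — [puvovwovu]
  (3) Regressive Voicing Assimilation: no change — [puvovwovu]
  (4) Final Vowel Deletion: [puvovwovu] → [puvovwov]
/detibozde/:
  (1) Final Vowel Raising: [detibozde] → [detibozdi]
  (2) Spirantization: [detibozdi] → [detivozdi]
  (3) Regressive Voicing Assimilation: no change — [detivozdi]
  (4) Final Vowel Deletion: [detivozdi] → [detivozd]
/tawaghom/:
  (1) Final Vowel Raising: no change — [tawaghom]
  (2) Spirantization: no change — [tawaghom]
  (3) Regressive Voicing Assimilation: [tawaghom] → [tawakhom]
  (4) Final Vowel Deletion: no change — [tawakhom]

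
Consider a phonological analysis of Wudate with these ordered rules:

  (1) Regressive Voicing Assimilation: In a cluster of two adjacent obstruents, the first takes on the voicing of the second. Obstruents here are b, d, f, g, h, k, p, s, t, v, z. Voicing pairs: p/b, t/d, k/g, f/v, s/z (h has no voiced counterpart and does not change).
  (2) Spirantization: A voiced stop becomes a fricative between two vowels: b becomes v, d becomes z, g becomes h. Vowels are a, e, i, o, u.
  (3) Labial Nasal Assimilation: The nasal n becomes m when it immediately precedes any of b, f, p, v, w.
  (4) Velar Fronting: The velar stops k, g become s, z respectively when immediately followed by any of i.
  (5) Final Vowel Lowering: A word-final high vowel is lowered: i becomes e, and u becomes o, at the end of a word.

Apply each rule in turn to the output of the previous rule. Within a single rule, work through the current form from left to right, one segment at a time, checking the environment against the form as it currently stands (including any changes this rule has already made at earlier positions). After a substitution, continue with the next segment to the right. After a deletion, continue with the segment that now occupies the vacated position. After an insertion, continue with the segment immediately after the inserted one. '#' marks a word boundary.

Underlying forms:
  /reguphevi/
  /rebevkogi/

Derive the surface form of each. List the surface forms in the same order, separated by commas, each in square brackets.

/reguphevi/:
  (1) Regressive Voicing Assimilation: no change — [reguphevi]
  (2) Spirantization: [reguphevi] → [rehuphevi]
  (3) Labial Nasal Assimilation: no change — [rehuphevi]
  (4) Velar Fronting: no change — [rehuphevi]
  (5) Final Vowel Lowering: [rehuphevi] → [rehupheve]
/rebevkogi/:
  (1) Regressive Voicing Assimilation: [rebevkogi] → [rebefkogi]
  (2) Spirantization: [rebefkogi] → [revefkohi]
  (3) Labial Nasal Assimilation: no change — [revefkohi]
  (4) Velar Fronting: no change — [revefkohi]
  (5) Final Vowel Lowering: [revefkohi] → [revefkohe]

[rehupheve], [revefkohe]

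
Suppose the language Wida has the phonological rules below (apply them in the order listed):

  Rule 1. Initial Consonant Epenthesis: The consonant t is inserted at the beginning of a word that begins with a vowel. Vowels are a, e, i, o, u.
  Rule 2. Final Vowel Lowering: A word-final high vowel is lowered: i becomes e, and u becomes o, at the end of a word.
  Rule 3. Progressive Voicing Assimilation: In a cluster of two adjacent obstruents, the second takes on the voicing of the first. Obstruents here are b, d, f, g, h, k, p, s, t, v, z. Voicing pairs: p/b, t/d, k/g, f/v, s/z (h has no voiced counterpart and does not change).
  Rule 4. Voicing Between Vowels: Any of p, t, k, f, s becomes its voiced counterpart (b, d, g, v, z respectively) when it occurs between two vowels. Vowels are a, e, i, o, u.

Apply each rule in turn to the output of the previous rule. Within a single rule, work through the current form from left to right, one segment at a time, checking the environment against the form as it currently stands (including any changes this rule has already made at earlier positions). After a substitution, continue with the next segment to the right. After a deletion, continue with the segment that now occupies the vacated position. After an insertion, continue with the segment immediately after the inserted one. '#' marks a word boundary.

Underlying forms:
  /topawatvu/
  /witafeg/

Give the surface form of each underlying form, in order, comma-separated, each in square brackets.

[tobawatfo], [widaveg]

/topawatvu/:
  Rule 1 Initial Consonant Epenthesis: no change — [topawatvu]
  Rule 2 Final Vowel Lowering: [topawatvu] → [topawatvo]
  Rule 3 Progressive Voicing Assimilation: [topawatvo] → [topawatfo]
  Rule 4 Voicing Between Vowels: [topawatfo] → [tobawatfo]
/witafeg/:
  Rule 1 Initial Consonant Epenthesis: no change — [witafeg]
  Rule 2 Final Vowel Lowering: no change — [witafeg]
  Rule 3 Progressive Voicing Assimilation: no change — [witafeg]
  Rule 4 Voicing Between Vowels: [witafeg] → [widaveg]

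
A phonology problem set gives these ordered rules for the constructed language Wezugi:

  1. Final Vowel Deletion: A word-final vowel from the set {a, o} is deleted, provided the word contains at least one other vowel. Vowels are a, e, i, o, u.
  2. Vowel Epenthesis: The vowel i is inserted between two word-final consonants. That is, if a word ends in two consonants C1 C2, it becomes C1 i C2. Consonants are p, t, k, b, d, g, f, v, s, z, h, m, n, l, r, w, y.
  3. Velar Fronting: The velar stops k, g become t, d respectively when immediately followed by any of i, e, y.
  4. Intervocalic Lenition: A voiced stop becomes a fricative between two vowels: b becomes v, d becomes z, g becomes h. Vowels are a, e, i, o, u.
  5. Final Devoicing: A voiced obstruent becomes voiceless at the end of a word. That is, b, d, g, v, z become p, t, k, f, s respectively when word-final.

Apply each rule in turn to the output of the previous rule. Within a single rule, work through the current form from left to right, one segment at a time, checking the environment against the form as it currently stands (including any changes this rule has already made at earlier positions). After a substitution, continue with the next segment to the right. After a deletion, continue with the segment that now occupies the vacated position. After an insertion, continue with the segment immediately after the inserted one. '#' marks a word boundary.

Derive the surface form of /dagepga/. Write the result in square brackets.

1 Final Vowel Deletion: [dagepga] → [dagepg]
2 Vowel Epenthesis: [dagepg] → [dagepig]
3 Velar Fronting: [dagepig] → [dadepig]
4 Intervocalic Lenition: [dadepig] → [dazepig]
5 Final Devoicing: [dazepig] → [dazepik]

[dazepik]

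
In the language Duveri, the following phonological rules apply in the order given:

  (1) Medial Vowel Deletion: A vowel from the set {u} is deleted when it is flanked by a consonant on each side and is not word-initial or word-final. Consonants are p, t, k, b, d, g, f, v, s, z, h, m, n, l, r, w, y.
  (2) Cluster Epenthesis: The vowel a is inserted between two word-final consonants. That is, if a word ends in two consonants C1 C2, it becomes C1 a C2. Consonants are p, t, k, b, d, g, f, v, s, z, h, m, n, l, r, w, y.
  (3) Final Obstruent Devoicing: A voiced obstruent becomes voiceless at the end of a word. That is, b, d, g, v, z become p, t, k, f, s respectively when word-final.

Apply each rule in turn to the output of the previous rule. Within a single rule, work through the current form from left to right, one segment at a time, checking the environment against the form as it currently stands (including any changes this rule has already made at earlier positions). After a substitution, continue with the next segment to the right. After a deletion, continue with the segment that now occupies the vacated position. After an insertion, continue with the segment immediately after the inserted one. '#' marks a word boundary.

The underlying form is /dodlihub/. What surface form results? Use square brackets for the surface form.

(1) Medial Vowel Deletion: [dodlihub] → [dodlihb]
(2) Cluster Epenthesis: [dodlihb] → [dodlihab]
(3) Final Obstruent Devoicing: [dodlihab] → [dodlihap]

[dodlihap]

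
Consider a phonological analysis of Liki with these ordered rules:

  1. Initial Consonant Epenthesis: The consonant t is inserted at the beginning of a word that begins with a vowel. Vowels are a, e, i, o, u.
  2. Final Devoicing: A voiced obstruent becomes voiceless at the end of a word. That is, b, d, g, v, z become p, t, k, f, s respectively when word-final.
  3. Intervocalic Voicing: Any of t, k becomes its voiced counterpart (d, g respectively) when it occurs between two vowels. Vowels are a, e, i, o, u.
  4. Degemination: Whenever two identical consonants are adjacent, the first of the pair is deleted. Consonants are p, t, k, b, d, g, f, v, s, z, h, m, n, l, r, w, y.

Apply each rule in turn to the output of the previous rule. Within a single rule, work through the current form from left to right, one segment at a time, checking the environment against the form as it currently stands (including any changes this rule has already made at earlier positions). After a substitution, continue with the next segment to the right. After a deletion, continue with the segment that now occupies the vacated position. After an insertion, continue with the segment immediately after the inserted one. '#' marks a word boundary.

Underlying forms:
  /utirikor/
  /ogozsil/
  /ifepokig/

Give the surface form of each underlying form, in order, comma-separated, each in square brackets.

/utirikor/:
  1 Initial Consonant Epenthesis: [utirikor] → [tutirikor]
  2 Final Devoicing: no change — [tutirikor]
  3 Intervocalic Voicing: [tutirikor] → [tudirigor]
  4 Degemination: no change — [tudirigor]
/ogozsil/:
  1 Initial Consonant Epenthesis: [ogozsil] → [togozsil]
  2 Final Devoicing: no change — [togozsil]
  3 Intervocalic Voicing: no change — [togozsil]
  4 Degemination: no change — [togozsil]
/ifepokig/:
  1 Initial Consonant Epenthesis: [ifepokig] → [tifepokig]
  2 Final Devoicing: [tifepokig] → [tifepokik]
  3 Intervocalic Voicing: [tifepokik] → [tifepogik]
  4 Degemination: no change — [tifepogik]

[tudirigor], [togozsil], [tifepogik]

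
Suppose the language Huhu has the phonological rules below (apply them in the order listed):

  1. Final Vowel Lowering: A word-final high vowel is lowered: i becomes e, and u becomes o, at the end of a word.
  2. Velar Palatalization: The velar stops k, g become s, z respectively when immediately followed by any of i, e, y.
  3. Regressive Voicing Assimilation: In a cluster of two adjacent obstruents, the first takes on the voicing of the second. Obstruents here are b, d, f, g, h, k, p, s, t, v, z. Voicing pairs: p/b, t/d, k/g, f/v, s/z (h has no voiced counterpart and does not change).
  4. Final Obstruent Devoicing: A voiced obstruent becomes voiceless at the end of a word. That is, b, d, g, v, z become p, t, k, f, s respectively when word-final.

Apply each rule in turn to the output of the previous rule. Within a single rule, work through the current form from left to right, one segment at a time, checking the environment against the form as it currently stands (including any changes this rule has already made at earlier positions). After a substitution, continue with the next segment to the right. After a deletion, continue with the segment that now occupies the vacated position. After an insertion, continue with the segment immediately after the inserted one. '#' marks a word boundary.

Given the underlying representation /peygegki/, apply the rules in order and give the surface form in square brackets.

1 Final Vowel Lowering: [peygegki] → [peygegke]
2 Velar Palatalization: [peygegke] → [peyzegse]
3 Regressive Voicing Assimilation: [peyzegse] → [peyzekse]
4 Final Obstruent Devoicing: no change — [peyzekse]

[peyzekse]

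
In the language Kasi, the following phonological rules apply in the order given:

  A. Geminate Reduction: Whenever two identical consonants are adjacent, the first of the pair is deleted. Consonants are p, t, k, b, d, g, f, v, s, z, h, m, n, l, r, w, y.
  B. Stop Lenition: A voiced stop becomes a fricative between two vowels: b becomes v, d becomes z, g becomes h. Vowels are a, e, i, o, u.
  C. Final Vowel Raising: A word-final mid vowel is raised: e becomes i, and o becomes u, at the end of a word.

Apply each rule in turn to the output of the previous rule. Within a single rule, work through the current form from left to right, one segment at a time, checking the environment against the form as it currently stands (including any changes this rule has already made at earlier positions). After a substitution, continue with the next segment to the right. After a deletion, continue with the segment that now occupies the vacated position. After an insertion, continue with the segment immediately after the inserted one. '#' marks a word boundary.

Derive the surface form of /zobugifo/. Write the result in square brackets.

[zovuhifu]

A Geminate Reduction: no change — [zobugifo]
B Stop Lenition: [zobugifo] → [zovuhifo]
C Final Vowel Raising: [zovuhifo] → [zovuhifu]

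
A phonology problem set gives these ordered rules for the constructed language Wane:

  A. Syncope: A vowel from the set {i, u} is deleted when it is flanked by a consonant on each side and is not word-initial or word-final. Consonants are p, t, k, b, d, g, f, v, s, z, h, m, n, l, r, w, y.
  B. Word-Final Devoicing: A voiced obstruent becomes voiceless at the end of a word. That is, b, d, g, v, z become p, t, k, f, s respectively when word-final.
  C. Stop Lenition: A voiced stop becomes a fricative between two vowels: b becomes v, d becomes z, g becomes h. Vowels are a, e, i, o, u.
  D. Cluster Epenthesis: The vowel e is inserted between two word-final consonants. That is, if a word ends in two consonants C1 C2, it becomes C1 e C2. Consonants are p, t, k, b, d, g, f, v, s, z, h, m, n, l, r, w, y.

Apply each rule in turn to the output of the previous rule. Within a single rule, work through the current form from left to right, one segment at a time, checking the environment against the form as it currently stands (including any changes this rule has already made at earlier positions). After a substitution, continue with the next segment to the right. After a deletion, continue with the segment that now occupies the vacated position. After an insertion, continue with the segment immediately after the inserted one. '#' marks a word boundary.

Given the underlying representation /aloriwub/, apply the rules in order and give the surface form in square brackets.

[alorwep]

A Syncope: [aloriwub] → [alorwb]
B Word-Final Devoicing: [alorwb] → [alorwp]
C Stop Lenition: no change — [alorwp]
D Cluster Epenthesis: [alorwp] → [alorwep]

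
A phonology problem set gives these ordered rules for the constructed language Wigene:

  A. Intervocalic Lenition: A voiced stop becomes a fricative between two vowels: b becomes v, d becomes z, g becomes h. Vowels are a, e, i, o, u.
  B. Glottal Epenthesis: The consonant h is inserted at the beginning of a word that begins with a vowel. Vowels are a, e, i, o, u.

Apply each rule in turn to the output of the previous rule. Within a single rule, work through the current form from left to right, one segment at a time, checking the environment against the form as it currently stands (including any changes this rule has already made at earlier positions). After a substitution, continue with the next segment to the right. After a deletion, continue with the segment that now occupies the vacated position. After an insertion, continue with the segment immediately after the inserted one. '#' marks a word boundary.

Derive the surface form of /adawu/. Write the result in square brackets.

A Intervocalic Lenition: [adawu] → [azawu]
B Glottal Epenthesis: [azawu] → [hazawu]

[hazawu]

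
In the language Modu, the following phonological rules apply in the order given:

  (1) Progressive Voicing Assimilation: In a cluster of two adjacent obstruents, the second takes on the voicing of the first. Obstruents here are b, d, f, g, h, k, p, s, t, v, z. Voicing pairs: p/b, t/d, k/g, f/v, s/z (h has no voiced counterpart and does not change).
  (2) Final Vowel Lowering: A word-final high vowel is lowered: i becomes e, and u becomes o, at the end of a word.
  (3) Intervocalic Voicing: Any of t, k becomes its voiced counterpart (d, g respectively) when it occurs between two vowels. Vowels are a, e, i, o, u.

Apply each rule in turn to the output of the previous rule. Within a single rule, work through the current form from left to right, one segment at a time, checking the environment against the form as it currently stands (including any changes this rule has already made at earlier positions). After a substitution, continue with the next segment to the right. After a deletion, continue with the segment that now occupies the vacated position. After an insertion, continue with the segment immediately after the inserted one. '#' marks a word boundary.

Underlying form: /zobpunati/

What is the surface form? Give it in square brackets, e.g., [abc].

[zobbunade]

(1) Progressive Voicing Assimilation: [zobpunati] → [zobbunati]
(2) Final Vowel Lowering: [zobbunati] → [zobbunate]
(3) Intervocalic Voicing: [zobbunate] → [zobbunade]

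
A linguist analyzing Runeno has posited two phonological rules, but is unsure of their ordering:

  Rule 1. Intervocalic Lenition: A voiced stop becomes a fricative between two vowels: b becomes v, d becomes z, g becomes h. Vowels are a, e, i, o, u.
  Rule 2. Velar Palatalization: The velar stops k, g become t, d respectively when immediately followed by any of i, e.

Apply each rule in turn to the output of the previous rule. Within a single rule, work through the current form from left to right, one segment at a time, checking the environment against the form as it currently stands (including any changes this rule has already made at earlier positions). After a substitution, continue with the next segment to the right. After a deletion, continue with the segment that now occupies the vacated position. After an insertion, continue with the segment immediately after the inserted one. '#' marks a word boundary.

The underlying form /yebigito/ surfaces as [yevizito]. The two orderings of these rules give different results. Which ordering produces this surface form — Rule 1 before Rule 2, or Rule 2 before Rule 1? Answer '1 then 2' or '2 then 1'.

2 then 1

Order 1 then 2:
  1 Intervocalic Lenition: [yebigito] → [yevihito]
  2 Velar Palatalization: no change — [yevihito]
  result: [yevihito]
Order 2 then 1:
  2 Velar Palatalization: [yebigito] → [yebidito]
  1 Intervocalic Lenition: [yebidito] → [yevizito]
  result: [yevizito]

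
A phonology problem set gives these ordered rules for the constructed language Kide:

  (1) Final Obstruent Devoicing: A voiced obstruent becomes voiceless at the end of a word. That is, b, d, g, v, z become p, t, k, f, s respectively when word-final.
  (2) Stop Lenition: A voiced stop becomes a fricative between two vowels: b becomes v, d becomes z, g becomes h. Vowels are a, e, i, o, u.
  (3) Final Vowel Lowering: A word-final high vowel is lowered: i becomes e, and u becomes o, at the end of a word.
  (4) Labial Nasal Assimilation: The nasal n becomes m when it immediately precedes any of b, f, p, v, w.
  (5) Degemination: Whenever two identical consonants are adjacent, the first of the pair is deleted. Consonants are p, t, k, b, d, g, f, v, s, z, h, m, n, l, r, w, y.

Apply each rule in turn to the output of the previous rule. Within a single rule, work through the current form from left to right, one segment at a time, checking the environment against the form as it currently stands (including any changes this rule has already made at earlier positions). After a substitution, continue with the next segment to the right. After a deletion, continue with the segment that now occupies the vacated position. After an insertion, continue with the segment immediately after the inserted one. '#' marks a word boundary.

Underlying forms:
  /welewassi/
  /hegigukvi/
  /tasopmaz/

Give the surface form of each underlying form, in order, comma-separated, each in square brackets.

[welewase], [hehihukve], [tasopmas]

/welewassi/:
  (1) Final Obstruent Devoicing: no change — [welewassi]
  (2) Stop Lenition: no change — [welewassi]
  (3) Final Vowel Lowering: [welewassi] → [welewasse]
  (4) Labial Nasal Assimilation: no change — [welewasse]
  (5) Degemination: [welewasse] → [welewase]
/hegigukvi/:
  (1) Final Obstruent Devoicing: no change — [hegigukvi]
  (2) Stop Lenition: [hegigukvi] → [hehihukvi]
  (3) Final Vowel Lowering: [hehihukvi] → [hehihukve]
  (4) Labial Nasal Assimilation: no change — [hehihukve]
  (5) Degemination: no change — [hehihukve]
/tasopmaz/:
  (1) Final Obstruent Devoicing: [tasopmaz] → [tasopmas]
  (2) Stop Lenition: no change — [tasopmas]
  (3) Final Vowel Lowering: no change — [tasopmas]
  (4) Labial Nasal Assimilation: no change — [tasopmas]
  (5) Degemination: no change — [tasopmas]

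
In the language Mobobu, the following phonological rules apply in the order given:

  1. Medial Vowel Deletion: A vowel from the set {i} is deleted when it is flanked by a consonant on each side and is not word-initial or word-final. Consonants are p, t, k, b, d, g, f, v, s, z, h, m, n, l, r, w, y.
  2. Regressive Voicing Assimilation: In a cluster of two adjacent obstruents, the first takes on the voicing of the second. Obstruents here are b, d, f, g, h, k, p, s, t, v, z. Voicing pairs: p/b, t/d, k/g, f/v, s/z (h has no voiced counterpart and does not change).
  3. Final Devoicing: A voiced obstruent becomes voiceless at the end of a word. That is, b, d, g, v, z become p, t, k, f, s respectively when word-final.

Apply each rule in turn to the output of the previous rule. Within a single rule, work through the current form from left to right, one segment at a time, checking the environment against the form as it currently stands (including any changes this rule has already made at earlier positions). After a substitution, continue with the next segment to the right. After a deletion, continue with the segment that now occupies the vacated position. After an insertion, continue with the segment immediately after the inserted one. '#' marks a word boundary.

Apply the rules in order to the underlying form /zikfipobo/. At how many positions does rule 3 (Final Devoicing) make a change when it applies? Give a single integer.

1 Medial Vowel Deletion: [zikfipobo] → [zkfpobo]
2 Regressive Voicing Assimilation: [zkfpobo] → [skfpobo]
3 Final Devoicing: no change — [skfpobo]
Rule 3 changed 0 position(s).

0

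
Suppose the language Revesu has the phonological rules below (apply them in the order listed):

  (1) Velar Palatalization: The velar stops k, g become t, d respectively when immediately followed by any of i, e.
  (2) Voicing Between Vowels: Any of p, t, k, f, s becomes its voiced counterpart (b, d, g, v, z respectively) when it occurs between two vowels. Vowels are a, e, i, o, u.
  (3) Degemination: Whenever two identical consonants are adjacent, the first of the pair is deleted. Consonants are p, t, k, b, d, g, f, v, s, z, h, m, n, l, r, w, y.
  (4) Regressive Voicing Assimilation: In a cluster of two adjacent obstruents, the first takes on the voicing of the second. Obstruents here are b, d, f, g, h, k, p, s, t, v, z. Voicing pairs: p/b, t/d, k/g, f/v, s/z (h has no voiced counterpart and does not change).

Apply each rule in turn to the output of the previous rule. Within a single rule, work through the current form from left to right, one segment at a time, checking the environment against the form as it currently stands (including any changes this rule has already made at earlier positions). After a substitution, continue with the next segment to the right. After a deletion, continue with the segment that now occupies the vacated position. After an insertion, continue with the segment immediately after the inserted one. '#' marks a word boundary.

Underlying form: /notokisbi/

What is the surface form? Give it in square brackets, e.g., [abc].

(1) Velar Palatalization: [notokisbi] → [nototisbi]
(2) Voicing Between Vowels: [nototisbi] → [nododisbi]
(3) Degemination: no change — [nododisbi]
(4) Regressive Voicing Assimilation: [nododisbi] → [nododizbi]

[nododizbi]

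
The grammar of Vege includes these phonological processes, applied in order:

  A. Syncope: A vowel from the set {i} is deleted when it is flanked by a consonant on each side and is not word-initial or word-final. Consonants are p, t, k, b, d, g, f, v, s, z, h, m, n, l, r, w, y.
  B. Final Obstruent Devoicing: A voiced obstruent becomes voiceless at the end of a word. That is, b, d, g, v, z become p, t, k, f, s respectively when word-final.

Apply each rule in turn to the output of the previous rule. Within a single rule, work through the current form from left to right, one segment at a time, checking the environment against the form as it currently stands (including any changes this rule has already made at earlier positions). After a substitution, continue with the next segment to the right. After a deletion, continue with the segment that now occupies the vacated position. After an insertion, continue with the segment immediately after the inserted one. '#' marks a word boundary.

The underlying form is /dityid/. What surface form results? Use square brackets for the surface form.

[dtyt]

A Syncope: [dityid] → [dtyd]
B Final Obstruent Devoicing: [dtyd] → [dtyt]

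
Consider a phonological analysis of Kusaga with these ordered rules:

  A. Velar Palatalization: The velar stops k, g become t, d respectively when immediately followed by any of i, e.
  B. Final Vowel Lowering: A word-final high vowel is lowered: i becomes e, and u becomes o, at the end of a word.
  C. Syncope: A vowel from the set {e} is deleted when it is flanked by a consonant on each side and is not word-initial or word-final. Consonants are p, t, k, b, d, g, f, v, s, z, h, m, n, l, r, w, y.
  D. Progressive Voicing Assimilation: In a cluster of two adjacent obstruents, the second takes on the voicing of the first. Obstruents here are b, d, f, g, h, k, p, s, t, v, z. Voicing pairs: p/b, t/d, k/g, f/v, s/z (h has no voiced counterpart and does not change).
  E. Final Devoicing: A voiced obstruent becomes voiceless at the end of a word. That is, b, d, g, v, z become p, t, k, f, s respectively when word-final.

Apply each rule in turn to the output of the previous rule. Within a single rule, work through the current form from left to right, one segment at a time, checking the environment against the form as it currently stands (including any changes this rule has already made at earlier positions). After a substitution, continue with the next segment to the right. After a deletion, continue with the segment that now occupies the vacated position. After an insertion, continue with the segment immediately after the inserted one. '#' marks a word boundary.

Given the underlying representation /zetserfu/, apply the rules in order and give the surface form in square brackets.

[zdzrfo]

A Velar Palatalization: no change — [zetserfu]
B Final Vowel Lowering: [zetserfu] → [zetserfo]
C Syncope: [zetserfo] → [ztsrfo]
D Progressive Voicing Assimilation: [ztsrfo] → [zdzrfo]
E Final Devoicing: no change — [zdzrfo]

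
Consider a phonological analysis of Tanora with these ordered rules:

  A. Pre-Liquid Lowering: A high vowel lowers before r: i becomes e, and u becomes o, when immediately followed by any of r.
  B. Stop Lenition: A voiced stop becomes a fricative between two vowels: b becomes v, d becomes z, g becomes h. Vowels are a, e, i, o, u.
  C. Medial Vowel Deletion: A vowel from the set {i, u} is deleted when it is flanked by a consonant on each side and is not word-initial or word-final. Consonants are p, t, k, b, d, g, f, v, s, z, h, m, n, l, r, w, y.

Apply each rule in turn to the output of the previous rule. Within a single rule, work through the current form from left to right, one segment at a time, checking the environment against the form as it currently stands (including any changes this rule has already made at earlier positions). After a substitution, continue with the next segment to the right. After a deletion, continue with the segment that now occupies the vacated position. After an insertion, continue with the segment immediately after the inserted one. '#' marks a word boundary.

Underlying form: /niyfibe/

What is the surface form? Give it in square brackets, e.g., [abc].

A Pre-Liquid Lowering: no change — [niyfibe]
B Stop Lenition: [niyfibe] → [niyfive]
C Medial Vowel Deletion: [niyfive] → [nyfve]

[nyfve]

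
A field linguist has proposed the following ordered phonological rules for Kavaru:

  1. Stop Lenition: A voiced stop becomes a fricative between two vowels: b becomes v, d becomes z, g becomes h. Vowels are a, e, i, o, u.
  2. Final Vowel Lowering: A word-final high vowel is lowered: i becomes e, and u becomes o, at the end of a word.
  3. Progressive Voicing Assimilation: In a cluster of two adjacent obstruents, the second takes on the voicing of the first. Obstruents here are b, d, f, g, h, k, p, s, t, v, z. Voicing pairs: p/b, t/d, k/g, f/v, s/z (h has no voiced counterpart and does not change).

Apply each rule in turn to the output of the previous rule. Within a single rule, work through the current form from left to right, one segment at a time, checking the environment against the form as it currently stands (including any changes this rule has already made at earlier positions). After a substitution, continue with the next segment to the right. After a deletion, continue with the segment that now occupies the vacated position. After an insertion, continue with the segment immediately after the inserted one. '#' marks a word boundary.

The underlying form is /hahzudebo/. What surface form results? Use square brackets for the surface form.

1 Stop Lenition: [hahzudebo] → [hahzuzevo]
2 Final Vowel Lowering: no change — [hahzuzevo]
3 Progressive Voicing Assimilation: [hahzuzevo] → [hahsuzevo]

[hahsuzevo]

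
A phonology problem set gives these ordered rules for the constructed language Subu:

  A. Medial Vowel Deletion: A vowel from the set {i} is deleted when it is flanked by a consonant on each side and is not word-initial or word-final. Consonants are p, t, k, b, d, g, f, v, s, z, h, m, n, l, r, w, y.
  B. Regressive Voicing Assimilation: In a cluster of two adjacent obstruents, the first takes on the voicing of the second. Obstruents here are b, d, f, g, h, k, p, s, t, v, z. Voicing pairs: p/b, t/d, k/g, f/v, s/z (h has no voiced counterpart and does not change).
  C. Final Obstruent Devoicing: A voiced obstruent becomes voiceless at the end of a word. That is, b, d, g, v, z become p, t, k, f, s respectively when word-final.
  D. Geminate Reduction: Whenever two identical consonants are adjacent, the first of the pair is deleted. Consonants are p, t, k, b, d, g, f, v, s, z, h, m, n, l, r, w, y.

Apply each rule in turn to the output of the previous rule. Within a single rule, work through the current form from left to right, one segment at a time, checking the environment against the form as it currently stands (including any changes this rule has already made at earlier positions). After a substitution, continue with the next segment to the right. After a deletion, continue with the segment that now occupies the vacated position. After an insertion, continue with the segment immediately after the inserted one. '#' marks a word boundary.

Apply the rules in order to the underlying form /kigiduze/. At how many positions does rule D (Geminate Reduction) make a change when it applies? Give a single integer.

A Medial Vowel Deletion: [kigiduze] → [kgduze]
B Regressive Voicing Assimilation: [kgduze] → [ggduze]
C Final Obstruent Devoicing: no change — [ggduze]
D Geminate Reduction: [ggduze] → [gduze]
Rule D changed 1 position(s).

1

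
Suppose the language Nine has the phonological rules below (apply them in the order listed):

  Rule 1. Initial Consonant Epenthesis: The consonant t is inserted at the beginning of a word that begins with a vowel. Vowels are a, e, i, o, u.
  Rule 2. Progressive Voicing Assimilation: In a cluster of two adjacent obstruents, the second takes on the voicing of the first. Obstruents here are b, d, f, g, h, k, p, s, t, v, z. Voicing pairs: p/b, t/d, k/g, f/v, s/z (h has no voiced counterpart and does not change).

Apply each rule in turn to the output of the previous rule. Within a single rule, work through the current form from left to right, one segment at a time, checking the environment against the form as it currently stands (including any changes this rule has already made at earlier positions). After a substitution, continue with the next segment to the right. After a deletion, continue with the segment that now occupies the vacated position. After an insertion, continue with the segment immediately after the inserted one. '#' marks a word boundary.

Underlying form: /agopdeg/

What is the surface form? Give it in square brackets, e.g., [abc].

[tagopteg]

Rule 1 Initial Consonant Epenthesis: [agopdeg] → [tagopdeg]
Rule 2 Progressive Voicing Assimilation: [tagopdeg] → [tagopteg]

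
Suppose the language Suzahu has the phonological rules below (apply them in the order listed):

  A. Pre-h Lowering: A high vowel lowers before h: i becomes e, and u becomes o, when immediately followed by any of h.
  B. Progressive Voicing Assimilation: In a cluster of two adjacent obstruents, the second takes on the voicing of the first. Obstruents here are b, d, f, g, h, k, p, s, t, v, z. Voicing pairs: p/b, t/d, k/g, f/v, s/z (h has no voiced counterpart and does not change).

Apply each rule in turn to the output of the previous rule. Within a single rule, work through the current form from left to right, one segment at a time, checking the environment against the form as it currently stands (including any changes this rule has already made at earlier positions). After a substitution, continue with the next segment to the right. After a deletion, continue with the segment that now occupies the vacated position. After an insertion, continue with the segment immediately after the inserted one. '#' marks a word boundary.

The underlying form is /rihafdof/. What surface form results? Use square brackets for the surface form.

A Pre-h Lowering: [rihafdof] → [rehafdof]
B Progressive Voicing Assimilation: [rehafdof] → [rehaftof]

[rehaftof]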